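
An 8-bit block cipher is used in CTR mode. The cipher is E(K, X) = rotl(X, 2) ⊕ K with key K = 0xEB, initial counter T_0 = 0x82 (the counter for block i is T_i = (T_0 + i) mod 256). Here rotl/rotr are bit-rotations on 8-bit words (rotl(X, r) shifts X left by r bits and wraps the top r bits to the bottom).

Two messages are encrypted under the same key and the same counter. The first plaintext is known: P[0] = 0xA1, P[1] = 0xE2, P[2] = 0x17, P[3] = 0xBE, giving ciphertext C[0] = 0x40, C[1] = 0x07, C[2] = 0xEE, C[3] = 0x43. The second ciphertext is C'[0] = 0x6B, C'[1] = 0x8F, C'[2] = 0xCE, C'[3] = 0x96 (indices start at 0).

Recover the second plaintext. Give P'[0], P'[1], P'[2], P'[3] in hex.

In CTR with a reused counter, both messages share the same keystream S_i, so C_i ⊕ C'_i = P_i ⊕ P'_i and thus P'_i = P_i ⊕ C_i ⊕ C'_i.
P'[0]: 0xA1 ⊕ 0x40 ⊕ 0x6B = 0x8A.
P'[1]: 0xE2 ⊕ 0x07 ⊕ 0x8F = 0x6A.
P'[2]: 0x17 ⊕ 0xEE ⊕ 0xCE = 0x37.
P'[3]: 0xBE ⊕ 0x43 ⊕ 0x96 = 0x6B.

P'[0] = 0x8A, P'[1] = 0x6A, P'[2] = 0x37, P'[3] = 0x6B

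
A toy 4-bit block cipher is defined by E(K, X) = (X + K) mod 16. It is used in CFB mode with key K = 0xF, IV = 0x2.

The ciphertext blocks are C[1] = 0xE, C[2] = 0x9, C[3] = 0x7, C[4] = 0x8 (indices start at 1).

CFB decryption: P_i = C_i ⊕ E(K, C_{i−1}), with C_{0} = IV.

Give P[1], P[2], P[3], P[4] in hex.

P[1]: E(K, 0x2) = 0x1; 0xE ⊕ 0x1 = 0xF.
P[2]: E(K, 0xE) = 0xD; 0x9 ⊕ 0xD = 0x4.
P[3]: E(K, 0x9) = 0x8; 0x7 ⊕ 0x8 = 0xF.
P[4]: E(K, 0x7) = 0x6; 0x8 ⊕ 0x6 = 0xE.

P[1] = 0xF, P[2] = 0x4, P[3] = 0xF, P[4] = 0xE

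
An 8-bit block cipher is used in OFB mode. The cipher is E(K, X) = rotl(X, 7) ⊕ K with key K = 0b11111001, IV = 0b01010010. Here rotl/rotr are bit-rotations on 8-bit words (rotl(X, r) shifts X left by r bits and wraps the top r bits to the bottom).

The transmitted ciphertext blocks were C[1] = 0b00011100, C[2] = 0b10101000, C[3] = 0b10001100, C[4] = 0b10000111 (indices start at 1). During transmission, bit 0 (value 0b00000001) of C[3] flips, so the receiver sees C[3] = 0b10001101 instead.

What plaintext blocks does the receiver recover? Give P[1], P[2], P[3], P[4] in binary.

P[1] = 0b11001100, P[2] = 0b00111001, P[3] = 0b10111100, P[4] = 0b11100110

OFB decryption: S_i = E(K, S_{i−1}) with S_{0} = IV; P_i = C_i ⊕ S_i.
Only C[3] changed, to 0b10001101. In OFB, a change in C_i flips the same bit in P_i only; the keystream is unaffected. Decrypting the received ciphertext:
P[1]: S = E(K, 0b01010010) = 0b11010000; 0b00011100 ⊕ 0b11010000 = 0b11001100.
P[2]: S = E(K, 0b11010000) = 0b10010001; 0b10101000 ⊕ 0b10010001 = 0b00111001.
P[3]: S = E(K, 0b10010001) = 0b00110001; 0b10001101 ⊕ 0b00110001 = 0b10111100.
P[4]: S = E(K, 0b00110001) = 0b01100001; 0b10000111 ⊕ 0b01100001 = 0b11100110.
Blocks that differ from the original plaintext: P[3].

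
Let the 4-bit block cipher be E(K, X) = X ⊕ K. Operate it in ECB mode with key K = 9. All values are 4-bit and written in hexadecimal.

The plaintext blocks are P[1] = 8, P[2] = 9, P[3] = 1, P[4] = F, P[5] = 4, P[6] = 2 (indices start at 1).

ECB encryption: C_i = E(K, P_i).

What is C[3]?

C[3] = 8

C[3]: E(K, 1) = 8.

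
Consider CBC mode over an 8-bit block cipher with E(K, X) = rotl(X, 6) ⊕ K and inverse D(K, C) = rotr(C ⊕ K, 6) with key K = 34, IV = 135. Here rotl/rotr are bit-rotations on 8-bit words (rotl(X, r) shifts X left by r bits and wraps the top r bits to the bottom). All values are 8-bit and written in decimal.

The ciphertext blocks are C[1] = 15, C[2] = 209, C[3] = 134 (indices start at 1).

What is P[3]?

CBC decryption: P_i = D(K, C_i) ⊕ C_{i−1}, with C_{0} = IV.
P[3]: D(K, 134) = 146; 146 ⊕ 209 = 67.

P[3] = 67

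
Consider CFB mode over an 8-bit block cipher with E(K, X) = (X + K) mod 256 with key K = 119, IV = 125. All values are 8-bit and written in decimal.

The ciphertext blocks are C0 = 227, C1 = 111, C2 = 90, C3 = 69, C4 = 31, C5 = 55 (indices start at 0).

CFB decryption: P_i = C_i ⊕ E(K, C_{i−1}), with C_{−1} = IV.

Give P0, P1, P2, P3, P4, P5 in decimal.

P0: E(K, 125) = 244; 227 ⊕ 244 = 23.
P1: E(K, 227) = 90; 111 ⊕ 90 = 53.
P2: E(K, 111) = 230; 90 ⊕ 230 = 188.
P3: E(K, 90) = 209; 69 ⊕ 209 = 148.
P4: E(K, 69) = 188; 31 ⊕ 188 = 163.
P5: E(K, 31) = 150; 55 ⊕ 150 = 161.

P0 = 23, P1 = 53, P2 = 188, P3 = 148, P4 = 163, P5 = 161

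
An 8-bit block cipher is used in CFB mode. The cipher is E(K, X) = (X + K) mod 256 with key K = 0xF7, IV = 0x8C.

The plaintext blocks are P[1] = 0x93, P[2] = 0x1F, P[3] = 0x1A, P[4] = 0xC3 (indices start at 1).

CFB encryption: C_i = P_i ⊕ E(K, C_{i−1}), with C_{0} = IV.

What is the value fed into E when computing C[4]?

0x15

C[1]: E(K, 0x8C) = 0x83; 0x93 ⊕ 0x83 = 0x10.
C[2]: E(K, 0x10) = 0x07; 0x1F ⊕ 0x07 = 0x18.
C[3]: E(K, 0x18) = 0x0F; 0x1A ⊕ 0x0F = 0x15.
C[4]: E(K, 0x15) = 0x0C; 0xC3 ⊕ 0x0C = 0xCF.
So the input to E for block [4] is 0x15.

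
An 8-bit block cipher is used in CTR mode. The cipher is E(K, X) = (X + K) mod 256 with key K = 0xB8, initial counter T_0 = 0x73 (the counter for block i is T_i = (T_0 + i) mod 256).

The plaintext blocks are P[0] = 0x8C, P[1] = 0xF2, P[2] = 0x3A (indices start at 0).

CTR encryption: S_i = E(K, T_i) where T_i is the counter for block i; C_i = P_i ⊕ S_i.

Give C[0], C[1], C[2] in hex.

C[0] = 0xA7, C[1] = 0xDE, C[2] = 0x17

C[0]: T = 0x73, S = E(K, T) = 0x2B; 0x8C ⊕ 0x2B = 0xA7.
C[1]: T = 0x74, S = E(K, T) = 0x2C; 0xF2 ⊕ 0x2C = 0xDE.
C[2]: T = 0x75, S = E(K, T) = 0x2D; 0x3A ⊕ 0x2D = 0x17.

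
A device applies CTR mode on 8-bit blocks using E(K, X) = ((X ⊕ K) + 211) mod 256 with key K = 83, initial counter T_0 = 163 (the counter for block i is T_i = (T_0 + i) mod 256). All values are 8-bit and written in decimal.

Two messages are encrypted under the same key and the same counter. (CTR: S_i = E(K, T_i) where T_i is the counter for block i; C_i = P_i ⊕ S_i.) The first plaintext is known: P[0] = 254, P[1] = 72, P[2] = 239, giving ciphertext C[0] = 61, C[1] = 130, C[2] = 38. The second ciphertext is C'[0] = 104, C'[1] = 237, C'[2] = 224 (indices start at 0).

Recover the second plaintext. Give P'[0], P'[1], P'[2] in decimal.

In CTR with a reused counter, both messages share the same keystream S_i, so C_i ⊕ C'_i = P_i ⊕ P'_i and thus P'_i = P_i ⊕ C_i ⊕ C'_i.
P'[0]: 254 ⊕ 61 ⊕ 104 = 171.
P'[1]: 72 ⊕ 130 ⊕ 237 = 39.
P'[2]: 239 ⊕ 38 ⊕ 224 = 41.

P'[0] = 171, P'[1] = 39, P'[2] = 41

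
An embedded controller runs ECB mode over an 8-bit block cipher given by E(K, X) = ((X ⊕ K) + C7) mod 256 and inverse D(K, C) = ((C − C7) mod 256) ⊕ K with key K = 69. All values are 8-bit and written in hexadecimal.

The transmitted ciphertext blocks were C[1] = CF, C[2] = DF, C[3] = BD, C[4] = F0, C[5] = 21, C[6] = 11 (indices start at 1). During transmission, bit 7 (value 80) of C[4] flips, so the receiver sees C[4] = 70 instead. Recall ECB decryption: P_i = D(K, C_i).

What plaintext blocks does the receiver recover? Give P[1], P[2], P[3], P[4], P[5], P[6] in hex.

P[1] = 61, P[2] = 71, P[3] = 9F, P[4] = C0, P[5] = 33, P[6] = 23

Only C[4] changed, to 70. In ECB, a change in C_i affects only P_i. Decrypting the received ciphertext:
P[1]: D(K, CF) = 61.
P[2]: D(K, DF) = 71.
P[3]: D(K, BD) = 9F.
P[4]: D(K, 70) = C0.
P[5]: D(K, 21) = 33.
P[6]: D(K, 11) = 23.
Blocks that differ from the original plaintext: P[4].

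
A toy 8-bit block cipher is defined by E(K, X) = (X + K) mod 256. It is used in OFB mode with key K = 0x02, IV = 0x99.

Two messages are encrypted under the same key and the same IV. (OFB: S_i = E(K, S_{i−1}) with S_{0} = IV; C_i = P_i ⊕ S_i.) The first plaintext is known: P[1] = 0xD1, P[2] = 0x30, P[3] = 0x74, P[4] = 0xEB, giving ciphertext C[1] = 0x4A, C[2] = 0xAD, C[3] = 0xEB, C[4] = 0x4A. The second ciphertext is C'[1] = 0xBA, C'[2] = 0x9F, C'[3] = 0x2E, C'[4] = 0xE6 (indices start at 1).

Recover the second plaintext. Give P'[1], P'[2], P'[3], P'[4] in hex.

P'[1] = 0x21, P'[2] = 0x02, P'[3] = 0xB1, P'[4] = 0x47

In OFB with a reused IV, both messages share the same keystream S_i, so C_i ⊕ C'_i = P_i ⊕ P'_i and thus P'_i = P_i ⊕ C_i ⊕ C'_i.
P'[1]: 0xD1 ⊕ 0x4A ⊕ 0xBA = 0x21.
P'[2]: 0x30 ⊕ 0xAD ⊕ 0x9F = 0x02.
P'[3]: 0x74 ⊕ 0xEB ⊕ 0x2E = 0xB1.
P'[4]: 0xEB ⊕ 0x4A ⊕ 0xE6 = 0x47.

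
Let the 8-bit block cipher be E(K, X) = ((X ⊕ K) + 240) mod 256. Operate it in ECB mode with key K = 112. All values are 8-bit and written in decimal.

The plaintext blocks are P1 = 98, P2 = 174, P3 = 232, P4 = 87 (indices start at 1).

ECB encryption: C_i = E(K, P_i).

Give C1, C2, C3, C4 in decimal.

C1 = 2, C2 = 206, C3 = 136, C4 = 23

C1: E(K, 98) = 2.
C2: E(K, 174) = 206.
C3: E(K, 232) = 136.
C4: E(K, 87) = 23.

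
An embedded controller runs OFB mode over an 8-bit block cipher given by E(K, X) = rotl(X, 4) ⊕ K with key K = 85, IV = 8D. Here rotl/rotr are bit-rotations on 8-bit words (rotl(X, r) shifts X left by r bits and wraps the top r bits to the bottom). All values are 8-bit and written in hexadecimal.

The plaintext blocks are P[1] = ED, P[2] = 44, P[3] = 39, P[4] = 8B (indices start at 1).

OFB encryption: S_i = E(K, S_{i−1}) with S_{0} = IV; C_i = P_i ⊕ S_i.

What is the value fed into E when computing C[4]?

C[1]: S = E(K, 8D) = 5D; ED ⊕ 5D = B0.
C[2]: S = E(K, 5D) = 50; 44 ⊕ 50 = 14.
C[3]: S = E(K, 50) = 80; 39 ⊕ 80 = B9.
C[4]: S = E(K, 80) = 8D; 8B ⊕ 8D = 06.
So the input to E for block [4] is 80.

80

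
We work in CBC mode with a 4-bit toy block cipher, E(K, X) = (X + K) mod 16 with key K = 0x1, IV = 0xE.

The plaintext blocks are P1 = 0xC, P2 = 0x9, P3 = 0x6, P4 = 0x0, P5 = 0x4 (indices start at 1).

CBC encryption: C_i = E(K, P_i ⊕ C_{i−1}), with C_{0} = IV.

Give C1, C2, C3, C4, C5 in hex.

C1 = 0x3, C2 = 0xB, C3 = 0xE, C4 = 0xF, C5 = 0xC

C1: P1 ⊕ 0xE = 0x2; E(K, 0x2) = 0x3.
C2: P2 ⊕ 0x3 = 0xA; E(K, 0xA) = 0xB.
C3: P3 ⊕ 0xB = 0xD; E(K, 0xD) = 0xE.
C4: P4 ⊕ 0xE = 0xE; E(K, 0xE) = 0xF.
C5: P5 ⊕ 0xF = 0xB; E(K, 0xB) = 0xC.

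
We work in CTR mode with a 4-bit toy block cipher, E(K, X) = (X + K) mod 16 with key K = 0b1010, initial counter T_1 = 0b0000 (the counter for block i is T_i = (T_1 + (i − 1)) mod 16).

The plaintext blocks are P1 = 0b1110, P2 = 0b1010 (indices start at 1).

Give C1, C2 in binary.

C1 = 0b0100, C2 = 0b0001

CTR encryption: S_i = E(K, T_i) where T_i is the counter for block i; C_i = P_i ⊕ S_i.
C1: T = 0b0000, S = E(K, T) = 0b1010; 0b1110 ⊕ 0b1010 = 0b0100.
C2: T = 0b0001, S = E(K, T) = 0b1011; 0b1010 ⊕ 0b1011 = 0b0001.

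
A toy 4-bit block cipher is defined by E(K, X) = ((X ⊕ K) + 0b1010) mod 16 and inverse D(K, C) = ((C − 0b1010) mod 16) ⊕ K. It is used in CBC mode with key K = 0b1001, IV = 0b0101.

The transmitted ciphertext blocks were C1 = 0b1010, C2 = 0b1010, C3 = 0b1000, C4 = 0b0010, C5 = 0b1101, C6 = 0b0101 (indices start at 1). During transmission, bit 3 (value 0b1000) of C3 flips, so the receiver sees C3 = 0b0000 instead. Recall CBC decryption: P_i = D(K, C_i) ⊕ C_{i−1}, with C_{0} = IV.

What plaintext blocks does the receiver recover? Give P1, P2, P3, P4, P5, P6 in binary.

Only C3 changed, to 0b0000. In CBC, a change in C_i garbles P_i and flips the same bit in P_{i+1}. Decrypting the received ciphertext:
P1: D(K, 0b1010) = 0b1001; 0b1001 ⊕ 0b0101 = 0b1100.
P2: D(K, 0b1010) = 0b1001; 0b1001 ⊕ 0b1010 = 0b0011.
P3: D(K, 0b0000) = 0b1111; 0b1111 ⊕ 0b1010 = 0b0101.
P4: D(K, 0b0010) = 0b0001; 0b0001 ⊕ 0b0000 = 0b0001.
P5: D(K, 0b1101) = 0b1010; 0b1010 ⊕ 0b0010 = 0b1000.
P6: D(K, 0b0101) = 0b0010; 0b0010 ⊕ 0b1101 = 0b1111.
Blocks that differ from the original plaintext: P3, P4.

P1 = 0b1100, P2 = 0b0011, P3 = 0b0101, P4 = 0b0001, P5 = 0b1000, P6 = 0b1111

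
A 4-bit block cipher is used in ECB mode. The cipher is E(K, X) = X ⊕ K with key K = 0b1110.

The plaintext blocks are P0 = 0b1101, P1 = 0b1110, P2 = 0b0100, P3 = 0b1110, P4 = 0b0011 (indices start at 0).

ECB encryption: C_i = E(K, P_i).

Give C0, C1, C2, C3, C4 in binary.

C0 = 0b0011, C1 = 0b0000, C2 = 0b1010, C3 = 0b0000, C4 = 0b1101

C0: E(K, 0b1101) = 0b0011.
C1: E(K, 0b1110) = 0b0000.
C2: E(K, 0b0100) = 0b1010.
C3: E(K, 0b1110) = 0b0000.
C4: E(K, 0b0011) = 0b1101.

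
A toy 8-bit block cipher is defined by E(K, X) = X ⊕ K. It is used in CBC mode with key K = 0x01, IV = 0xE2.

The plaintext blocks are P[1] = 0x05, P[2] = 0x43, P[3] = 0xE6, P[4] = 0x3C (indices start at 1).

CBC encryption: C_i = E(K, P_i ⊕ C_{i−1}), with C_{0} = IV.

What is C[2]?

C[1]: P[1] ⊕ 0xE2 = 0xE7; E(K, 0xE7) = 0xE6.
C[2]: P[2] ⊕ 0xE6 = 0xA5; E(K, 0xA5) = 0xA4.

C[2] = 0xA4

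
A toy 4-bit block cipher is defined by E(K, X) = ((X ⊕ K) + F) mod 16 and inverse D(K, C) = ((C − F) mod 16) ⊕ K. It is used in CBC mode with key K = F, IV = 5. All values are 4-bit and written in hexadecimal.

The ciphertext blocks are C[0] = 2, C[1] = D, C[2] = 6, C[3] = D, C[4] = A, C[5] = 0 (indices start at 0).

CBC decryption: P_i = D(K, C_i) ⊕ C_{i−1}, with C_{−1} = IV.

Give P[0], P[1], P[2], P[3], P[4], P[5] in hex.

P[0] = 9, P[1] = 3, P[2] = 5, P[3] = 7, P[4] = 9, P[5] = 4

P[0]: D(K, 2) = C; C ⊕ 5 = 9.
P[1]: D(K, D) = 1; 1 ⊕ 2 = 3.
P[2]: D(K, 6) = 8; 8 ⊕ D = 5.
P[3]: D(K, D) = 1; 1 ⊕ 6 = 7.
P[4]: D(K, A) = 4; 4 ⊕ D = 9.
P[5]: D(K, 0) = E; E ⊕ A = 4.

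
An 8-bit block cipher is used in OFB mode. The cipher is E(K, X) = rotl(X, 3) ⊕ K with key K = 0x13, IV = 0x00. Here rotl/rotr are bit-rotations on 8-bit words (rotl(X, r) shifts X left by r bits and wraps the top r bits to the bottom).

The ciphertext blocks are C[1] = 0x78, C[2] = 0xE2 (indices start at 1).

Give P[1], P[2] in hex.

P[1] = 0x6B, P[2] = 0x69

OFB decryption: S_i = E(K, S_{i−1}) with S_{0} = IV; P_i = C_i ⊕ S_i.
P[1]: S = E(K, 0x00) = 0x13; 0x78 ⊕ 0x13 = 0x6B.
P[2]: S = E(K, 0x13) = 0x8B; 0xE2 ⊕ 0x8B = 0x69.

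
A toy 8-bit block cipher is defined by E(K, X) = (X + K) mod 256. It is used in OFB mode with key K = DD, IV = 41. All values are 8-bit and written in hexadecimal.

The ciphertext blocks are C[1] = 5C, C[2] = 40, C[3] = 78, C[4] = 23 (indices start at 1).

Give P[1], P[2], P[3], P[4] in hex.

P[1] = 42, P[2] = BB, P[3] = A0, P[4] = 96

OFB decryption: S_i = E(K, S_{i−1}) with S_{0} = IV; P_i = C_i ⊕ S_i.
P[1]: S = E(K, 41) = 1E; 5C ⊕ 1E = 42.
P[2]: S = E(K, 1E) = FB; 40 ⊕ FB = BB.
P[3]: S = E(K, FB) = D8; 78 ⊕ D8 = A0.
P[4]: S = E(K, D8) = B5; 23 ⊕ B5 = 96.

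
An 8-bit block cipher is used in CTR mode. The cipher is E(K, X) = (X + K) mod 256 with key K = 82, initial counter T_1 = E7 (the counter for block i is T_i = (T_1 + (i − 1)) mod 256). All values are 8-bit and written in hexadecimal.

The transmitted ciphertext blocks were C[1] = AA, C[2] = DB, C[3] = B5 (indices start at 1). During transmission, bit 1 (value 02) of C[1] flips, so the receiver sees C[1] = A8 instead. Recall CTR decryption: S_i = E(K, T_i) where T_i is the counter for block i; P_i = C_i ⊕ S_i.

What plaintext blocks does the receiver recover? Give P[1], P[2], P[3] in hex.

Only C[1] changed, to A8. In CTR, a change in C_i flips the same bit in P_i only; the keystream is unaffected. Decrypting the received ciphertext:
P[1]: T = E7, S = E(K, T) = 69; A8 ⊕ 69 = C1.
P[2]: T = E8, S = E(K, T) = 6A; DB ⊕ 6A = B1.
P[3]: T = E9, S = E(K, T) = 6B; B5 ⊕ 6B = DE.
Blocks that differ from the original plaintext: P[1].

P[1] = C1, P[2] = B1, P[3] = DE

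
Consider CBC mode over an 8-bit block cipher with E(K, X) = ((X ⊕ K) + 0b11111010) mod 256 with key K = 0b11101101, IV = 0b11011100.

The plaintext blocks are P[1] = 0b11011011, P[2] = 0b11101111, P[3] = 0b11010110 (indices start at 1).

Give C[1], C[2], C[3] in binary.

CBC encryption: C_i = E(K, P_i ⊕ C_{i−1}), with C_{0} = IV.
C[1]: P[1] ⊕ 0b11011100 = 0b00000111; E(K, 0b00000111) = 0b11100100.
C[2]: P[2] ⊕ 0b11100100 = 0b00001011; E(K, 0b00001011) = 0b11100000.
C[3]: P[3] ⊕ 0b11100000 = 0b00110110; E(K, 0b00110110) = 0b11010101.

C[1] = 0b11100100, C[2] = 0b11100000, C[3] = 0b11010101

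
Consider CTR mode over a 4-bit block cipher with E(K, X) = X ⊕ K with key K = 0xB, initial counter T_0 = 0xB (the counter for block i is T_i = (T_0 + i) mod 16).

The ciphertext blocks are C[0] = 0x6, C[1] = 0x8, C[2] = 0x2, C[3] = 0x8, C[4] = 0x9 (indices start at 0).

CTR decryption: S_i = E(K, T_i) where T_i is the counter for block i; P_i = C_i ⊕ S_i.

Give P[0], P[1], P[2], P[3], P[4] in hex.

P[0] = 0x6, P[1] = 0xF, P[2] = 0x4, P[3] = 0xD, P[4] = 0xD

P[0]: T = 0xB, S = E(K, T) = 0x0; 0x6 ⊕ 0x0 = 0x6.
P[1]: T = 0xC, S = E(K, T) = 0x7; 0x8 ⊕ 0x7 = 0xF.
P[2]: T = 0xD, S = E(K, T) = 0x6; 0x2 ⊕ 0x6 = 0x4.
P[3]: T = 0xE, S = E(K, T) = 0x5; 0x8 ⊕ 0x5 = 0xD.
P[4]: T = 0xF, S = E(K, T) = 0x4; 0x9 ⊕ 0x4 = 0xD.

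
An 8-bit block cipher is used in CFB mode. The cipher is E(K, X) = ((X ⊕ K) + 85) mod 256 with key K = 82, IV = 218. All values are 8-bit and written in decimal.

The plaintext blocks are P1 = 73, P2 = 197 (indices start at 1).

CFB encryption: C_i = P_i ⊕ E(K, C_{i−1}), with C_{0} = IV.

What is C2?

C2 = 222

C1: E(K, 218) = 221; 73 ⊕ 221 = 148.
C2: E(K, 148) = 27; 197 ⊕ 27 = 222.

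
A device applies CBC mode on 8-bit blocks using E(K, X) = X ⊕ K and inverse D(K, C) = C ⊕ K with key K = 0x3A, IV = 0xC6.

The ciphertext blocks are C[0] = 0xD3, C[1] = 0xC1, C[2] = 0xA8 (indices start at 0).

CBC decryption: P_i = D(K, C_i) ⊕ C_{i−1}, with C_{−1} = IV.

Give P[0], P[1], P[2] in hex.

P[0]: D(K, 0xD3) = 0xE9; 0xE9 ⊕ 0xC6 = 0x2F.
P[1]: D(K, 0xC1) = 0xFB; 0xFB ⊕ 0xD3 = 0x28.
P[2]: D(K, 0xA8) = 0x92; 0x92 ⊕ 0xC1 = 0x53.

P[0] = 0x2F, P[1] = 0x28, P[2] = 0x53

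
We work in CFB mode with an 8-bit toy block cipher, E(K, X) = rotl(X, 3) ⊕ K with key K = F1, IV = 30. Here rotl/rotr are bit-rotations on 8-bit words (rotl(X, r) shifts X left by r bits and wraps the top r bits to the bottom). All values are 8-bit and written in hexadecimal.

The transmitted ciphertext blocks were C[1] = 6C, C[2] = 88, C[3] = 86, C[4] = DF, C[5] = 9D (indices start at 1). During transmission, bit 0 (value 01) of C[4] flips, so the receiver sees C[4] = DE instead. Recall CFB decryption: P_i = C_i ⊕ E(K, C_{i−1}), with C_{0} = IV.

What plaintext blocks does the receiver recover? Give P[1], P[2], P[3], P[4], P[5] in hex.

Only C[4] changed, to DE. In CFB, a change in C_i flips the same bit in P_i and garbles P_{i+1}. Decrypting the received ciphertext:
P[1]: E(K, 30) = 70; 6C ⊕ 70 = 1C.
P[2]: E(K, 6C) = 92; 88 ⊕ 92 = 1A.
P[3]: E(K, 88) = B5; 86 ⊕ B5 = 33.
P[4]: E(K, 86) = C5; DE ⊕ C5 = 1B.
P[5]: E(K, DE) = 07; 9D ⊕ 07 = 9A.
Blocks that differ from the original plaintext: P[4], P[5].

P[1] = 1C, P[2] = 1A, P[3] = 33, P[4] = 1B, P[5] = 9A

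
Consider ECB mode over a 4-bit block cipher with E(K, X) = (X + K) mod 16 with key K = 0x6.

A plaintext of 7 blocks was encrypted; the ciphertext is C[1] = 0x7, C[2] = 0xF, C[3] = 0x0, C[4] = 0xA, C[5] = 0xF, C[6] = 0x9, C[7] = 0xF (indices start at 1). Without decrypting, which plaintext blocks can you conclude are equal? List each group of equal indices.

ECB encrypts each block independently with the same key, so equal ciphertext blocks imply equal plaintext blocks.
C[2] = C[5] = C[7] = 0xF, so P[2] = P[5] = P[7].

P[2] = P[5] = P[7]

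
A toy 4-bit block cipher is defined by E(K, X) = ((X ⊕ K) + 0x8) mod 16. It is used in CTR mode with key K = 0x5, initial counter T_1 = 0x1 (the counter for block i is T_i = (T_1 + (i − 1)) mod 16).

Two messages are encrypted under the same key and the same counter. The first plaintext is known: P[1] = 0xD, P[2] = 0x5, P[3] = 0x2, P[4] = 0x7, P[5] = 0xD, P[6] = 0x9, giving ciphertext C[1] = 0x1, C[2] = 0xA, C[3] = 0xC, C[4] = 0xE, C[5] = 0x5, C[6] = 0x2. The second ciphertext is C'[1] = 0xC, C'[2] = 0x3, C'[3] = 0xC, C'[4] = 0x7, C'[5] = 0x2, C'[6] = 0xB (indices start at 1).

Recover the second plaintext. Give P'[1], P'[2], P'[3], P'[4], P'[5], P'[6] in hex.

P'[1] = 0x0, P'[2] = 0xC, P'[3] = 0x2, P'[4] = 0xE, P'[5] = 0xA, P'[6] = 0x0

In CTR with a reused counter, both messages share the same keystream S_i, so C_i ⊕ C'_i = P_i ⊕ P'_i and thus P'_i = P_i ⊕ C_i ⊕ C'_i.
P'[1]: 0xD ⊕ 0x1 ⊕ 0xC = 0x0.
P'[2]: 0x5 ⊕ 0xA ⊕ 0x3 = 0xC.
P'[3]: 0x2 ⊕ 0xC ⊕ 0xC = 0x2.
P'[4]: 0x7 ⊕ 0xE ⊕ 0x7 = 0xE.
P'[5]: 0xD ⊕ 0x5 ⊕ 0x2 = 0xA.
P'[6]: 0x9 ⊕ 0x2 ⊕ 0xB = 0x0.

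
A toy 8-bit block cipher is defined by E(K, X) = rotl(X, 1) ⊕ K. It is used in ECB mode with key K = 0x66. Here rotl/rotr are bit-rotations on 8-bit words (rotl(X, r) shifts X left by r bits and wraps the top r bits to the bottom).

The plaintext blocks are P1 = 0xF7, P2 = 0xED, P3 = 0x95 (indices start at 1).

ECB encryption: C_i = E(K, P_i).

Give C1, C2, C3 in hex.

C1: E(K, 0xF7) = 0x89.
C2: E(K, 0xED) = 0xBD.
C3: E(K, 0x95) = 0x4D.

C1 = 0x89, C2 = 0xBD, C3 = 0x4D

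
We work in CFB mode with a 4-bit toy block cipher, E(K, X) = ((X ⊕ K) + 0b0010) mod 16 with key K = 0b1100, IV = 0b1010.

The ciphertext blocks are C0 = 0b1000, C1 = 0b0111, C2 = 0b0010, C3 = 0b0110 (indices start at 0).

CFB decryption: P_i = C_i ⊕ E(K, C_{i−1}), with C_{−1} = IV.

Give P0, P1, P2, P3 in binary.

P0: E(K, 0b1010) = 0b1000; 0b1000 ⊕ 0b1000 = 0b0000.
P1: E(K, 0b1000) = 0b0110; 0b0111 ⊕ 0b0110 = 0b0001.
P2: E(K, 0b0111) = 0b1101; 0b0010 ⊕ 0b1101 = 0b1111.
P3: E(K, 0b0010) = 0b0000; 0b0110 ⊕ 0b0000 = 0b0110.

P0 = 0b0000, P1 = 0b0001, P2 = 0b1111, P3 = 0b0110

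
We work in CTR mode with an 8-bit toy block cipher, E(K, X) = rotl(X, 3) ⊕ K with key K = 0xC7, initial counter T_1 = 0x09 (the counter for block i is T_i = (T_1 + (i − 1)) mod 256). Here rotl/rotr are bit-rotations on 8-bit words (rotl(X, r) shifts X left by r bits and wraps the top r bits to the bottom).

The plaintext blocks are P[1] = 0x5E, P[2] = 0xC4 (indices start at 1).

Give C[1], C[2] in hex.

C[1] = 0xD1, C[2] = 0x53

CTR encryption: S_i = E(K, T_i) where T_i is the counter for block i; C_i = P_i ⊕ S_i.
C[1]: T = 0x09, S = E(K, T) = 0x8F; 0x5E ⊕ 0x8F = 0xD1.
C[2]: T = 0x0A, S = E(K, T) = 0x97; 0xC4 ⊕ 0x97 = 0x53.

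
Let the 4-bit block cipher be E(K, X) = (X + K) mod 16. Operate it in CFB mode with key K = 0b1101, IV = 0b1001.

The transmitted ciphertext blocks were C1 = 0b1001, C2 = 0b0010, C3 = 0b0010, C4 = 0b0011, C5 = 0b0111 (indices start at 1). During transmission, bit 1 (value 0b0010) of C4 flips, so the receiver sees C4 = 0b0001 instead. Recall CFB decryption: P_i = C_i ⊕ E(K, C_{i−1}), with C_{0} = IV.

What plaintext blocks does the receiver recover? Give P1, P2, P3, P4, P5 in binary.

Only C4 changed, to 0b0001. In CFB, a change in C_i flips the same bit in P_i and garbles P_{i+1}. Decrypting the received ciphertext:
P1: E(K, 0b1001) = 0b0110; 0b1001 ⊕ 0b0110 = 0b1111.
P2: E(K, 0b1001) = 0b0110; 0b0010 ⊕ 0b0110 = 0b0100.
P3: E(K, 0b0010) = 0b1111; 0b0010 ⊕ 0b1111 = 0b1101.
P4: E(K, 0b0010) = 0b1111; 0b0001 ⊕ 0b1111 = 0b1110.
P5: E(K, 0b0001) = 0b1110; 0b0111 ⊕ 0b1110 = 0b1001.
Blocks that differ from the original plaintext: P4, P5.

P1 = 0b1111, P2 = 0b0100, P3 = 0b1101, P4 = 0b1110, P5 = 0b1001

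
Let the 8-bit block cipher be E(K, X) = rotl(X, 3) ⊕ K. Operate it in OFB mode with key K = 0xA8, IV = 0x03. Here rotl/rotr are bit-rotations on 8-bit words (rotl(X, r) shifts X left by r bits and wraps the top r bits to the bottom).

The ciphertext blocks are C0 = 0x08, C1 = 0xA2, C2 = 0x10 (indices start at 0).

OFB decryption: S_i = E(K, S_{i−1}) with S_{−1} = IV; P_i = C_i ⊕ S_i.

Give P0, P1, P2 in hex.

P0 = 0xB8, P1 = 0x8F, P2 = 0xD1

P0: S = E(K, 0x03) = 0xB0; 0x08 ⊕ 0xB0 = 0xB8.
P1: S = E(K, 0xB0) = 0x2D; 0xA2 ⊕ 0x2D = 0x8F.
P2: S = E(K, 0x2D) = 0xC1; 0x10 ⊕ 0xC1 = 0xD1.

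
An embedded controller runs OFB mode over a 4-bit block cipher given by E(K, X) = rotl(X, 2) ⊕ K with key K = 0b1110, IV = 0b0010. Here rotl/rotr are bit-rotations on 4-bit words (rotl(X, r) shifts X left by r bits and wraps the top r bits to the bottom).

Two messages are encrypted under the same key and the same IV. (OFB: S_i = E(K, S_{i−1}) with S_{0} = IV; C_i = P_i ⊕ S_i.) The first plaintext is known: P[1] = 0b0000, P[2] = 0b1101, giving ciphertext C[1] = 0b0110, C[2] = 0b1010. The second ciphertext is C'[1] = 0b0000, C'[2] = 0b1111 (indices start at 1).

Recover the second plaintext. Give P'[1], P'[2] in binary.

P'[1] = 0b0110, P'[2] = 0b1000

In OFB with a reused IV, both messages share the same keystream S_i, so C_i ⊕ C'_i = P_i ⊕ P'_i and thus P'_i = P_i ⊕ C_i ⊕ C'_i.
P'[1]: 0b0000 ⊕ 0b0110 ⊕ 0b0000 = 0b0110.
P'[2]: 0b1101 ⊕ 0b1010 ⊕ 0b1111 = 0b1000.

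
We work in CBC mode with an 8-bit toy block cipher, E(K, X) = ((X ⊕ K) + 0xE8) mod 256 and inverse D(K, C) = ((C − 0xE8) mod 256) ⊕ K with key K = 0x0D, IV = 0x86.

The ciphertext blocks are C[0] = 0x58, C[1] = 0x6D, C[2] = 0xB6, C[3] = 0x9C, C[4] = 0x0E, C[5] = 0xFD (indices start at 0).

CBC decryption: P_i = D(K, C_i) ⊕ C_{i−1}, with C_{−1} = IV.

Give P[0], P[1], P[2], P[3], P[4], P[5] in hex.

P[0]: D(K, 0x58) = 0x7D; 0x7D ⊕ 0x86 = 0xFB.
P[1]: D(K, 0x6D) = 0x88; 0x88 ⊕ 0x58 = 0xD0.
P[2]: D(K, 0xB6) = 0xC3; 0xC3 ⊕ 0x6D = 0xAE.
P[3]: D(K, 0x9C) = 0xB9; 0xB9 ⊕ 0xB6 = 0x0F.
P[4]: D(K, 0x0E) = 0x2B; 0x2B ⊕ 0x9C = 0xB7.
P[5]: D(K, 0xFD) = 0x18; 0x18 ⊕ 0x0E = 0x16.

P[0] = 0xFB, P[1] = 0xD0, P[2] = 0xAE, P[3] = 0x0F, P[4] = 0xB7, P[5] = 0x16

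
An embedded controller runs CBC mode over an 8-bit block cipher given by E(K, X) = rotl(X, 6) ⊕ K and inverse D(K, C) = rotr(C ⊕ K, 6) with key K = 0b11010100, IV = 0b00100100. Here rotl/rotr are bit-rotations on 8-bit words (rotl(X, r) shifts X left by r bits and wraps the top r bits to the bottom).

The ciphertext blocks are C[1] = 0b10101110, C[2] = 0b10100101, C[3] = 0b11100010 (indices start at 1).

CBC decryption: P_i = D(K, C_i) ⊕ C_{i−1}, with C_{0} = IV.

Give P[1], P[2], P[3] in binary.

P[1] = 0b11001101, P[2] = 0b01101011, P[3] = 0b01111101

P[1]: D(K, 0b10101110) = 0b11101001; 0b11101001 ⊕ 0b00100100 = 0b11001101.
P[2]: D(K, 0b10100101) = 0b11000101; 0b11000101 ⊕ 0b10101110 = 0b01101011.
P[3]: D(K, 0b11100010) = 0b11011000; 0b11011000 ⊕ 0b10100101 = 0b01111101.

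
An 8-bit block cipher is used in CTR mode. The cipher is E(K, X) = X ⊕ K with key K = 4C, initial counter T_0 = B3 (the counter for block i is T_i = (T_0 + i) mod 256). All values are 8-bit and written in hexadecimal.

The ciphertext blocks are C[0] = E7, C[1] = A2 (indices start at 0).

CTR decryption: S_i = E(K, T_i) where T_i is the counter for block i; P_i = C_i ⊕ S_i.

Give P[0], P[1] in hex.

P[0] = 18, P[1] = 5A

P[0]: T = B3, S = E(K, T) = FF; E7 ⊕ FF = 18.
P[1]: T = B4, S = E(K, T) = F8; A2 ⊕ F8 = 5A.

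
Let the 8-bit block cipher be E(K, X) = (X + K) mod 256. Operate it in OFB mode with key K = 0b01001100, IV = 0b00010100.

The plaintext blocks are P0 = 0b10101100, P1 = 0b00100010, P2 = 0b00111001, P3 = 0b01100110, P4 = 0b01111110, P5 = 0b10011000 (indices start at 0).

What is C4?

OFB encryption: S_i = E(K, S_{i−1}) with S_{−1} = IV; C_i = P_i ⊕ S_i.
C0: S = E(K, 0b00010100) = 0b01100000; 0b10101100 ⊕ 0b01100000 = 0b11001100.
C1: S = E(K, 0b01100000) = 0b10101100; 0b00100010 ⊕ 0b10101100 = 0b10001110.
C2: S = E(K, 0b10101100) = 0b11111000; 0b00111001 ⊕ 0b11111000 = 0b11000001.
C3: S = E(K, 0b11111000) = 0b01000100; 0b01100110 ⊕ 0b01000100 = 0b00100010.
C4: S = E(K, 0b01000100) = 0b10010000; 0b01111110 ⊕ 0b10010000 = 0b11101110.

C4 = 0b11101110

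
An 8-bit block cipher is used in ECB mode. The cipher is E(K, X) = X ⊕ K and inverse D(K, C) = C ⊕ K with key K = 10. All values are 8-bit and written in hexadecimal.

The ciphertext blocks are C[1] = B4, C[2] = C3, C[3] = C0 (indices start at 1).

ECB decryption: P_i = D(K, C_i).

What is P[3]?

P[3] = D0

P[3]: D(K, C0) = D0.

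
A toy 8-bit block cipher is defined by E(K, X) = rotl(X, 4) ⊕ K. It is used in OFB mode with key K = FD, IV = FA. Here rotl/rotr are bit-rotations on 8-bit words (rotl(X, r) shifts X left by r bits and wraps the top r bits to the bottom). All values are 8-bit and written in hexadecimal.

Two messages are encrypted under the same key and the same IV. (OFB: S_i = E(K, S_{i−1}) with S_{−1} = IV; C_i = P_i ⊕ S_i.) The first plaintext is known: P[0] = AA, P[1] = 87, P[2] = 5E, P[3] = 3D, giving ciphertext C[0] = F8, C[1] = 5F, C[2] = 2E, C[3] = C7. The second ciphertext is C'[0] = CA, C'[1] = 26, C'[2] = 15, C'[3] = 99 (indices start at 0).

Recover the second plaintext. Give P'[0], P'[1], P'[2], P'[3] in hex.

P'[0] = 98, P'[1] = FE, P'[2] = 65, P'[3] = 63

In OFB with a reused IV, both messages share the same keystream S_i, so C_i ⊕ C'_i = P_i ⊕ P'_i and thus P'_i = P_i ⊕ C_i ⊕ C'_i.
P'[0]: AA ⊕ F8 ⊕ CA = 98.
P'[1]: 87 ⊕ 5F ⊕ 26 = FE.
P'[2]: 5E ⊕ 2E ⊕ 15 = 65.
P'[3]: 3D ⊕ C7 ⊕ 99 = 63.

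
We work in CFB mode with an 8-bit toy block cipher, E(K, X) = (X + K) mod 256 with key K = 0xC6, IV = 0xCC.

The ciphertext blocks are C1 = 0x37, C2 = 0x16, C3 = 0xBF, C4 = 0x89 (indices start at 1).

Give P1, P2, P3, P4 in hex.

CFB decryption: P_i = C_i ⊕ E(K, C_{i−1}), with C_{0} = IV.
P1: E(K, 0xCC) = 0x92; 0x37 ⊕ 0x92 = 0xA5.
P2: E(K, 0x37) = 0xFD; 0x16 ⊕ 0xFD = 0xEB.
P3: E(K, 0x16) = 0xDC; 0xBF ⊕ 0xDC = 0x63.
P4: E(K, 0xBF) = 0x85; 0x89 ⊕ 0x85 = 0x0C.

P1 = 0xA5, P2 = 0xEB, P3 = 0x63, P4 = 0x0C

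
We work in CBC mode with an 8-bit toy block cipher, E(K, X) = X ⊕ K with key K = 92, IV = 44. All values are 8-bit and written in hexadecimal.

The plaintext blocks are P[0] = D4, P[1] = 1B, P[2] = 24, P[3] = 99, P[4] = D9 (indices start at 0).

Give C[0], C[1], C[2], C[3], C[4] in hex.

CBC encryption: C_i = E(K, P_i ⊕ C_{i−1}), with C_{−1} = IV.
C[0]: P[0] ⊕ 44 = 90; E(K, 90) = 02.
C[1]: P[1] ⊕ 02 = 19; E(K, 19) = 8B.
C[2]: P[2] ⊕ 8B = AF; E(K, AF) = 3D.
C[3]: P[3] ⊕ 3D = A4; E(K, A4) = 36.
C[4]: P[4] ⊕ 36 = EF; E(K, EF) = 7D.

C[0] = 02, C[1] = 8B, C[2] = 3D, C[3] = 36, C[4] = 7D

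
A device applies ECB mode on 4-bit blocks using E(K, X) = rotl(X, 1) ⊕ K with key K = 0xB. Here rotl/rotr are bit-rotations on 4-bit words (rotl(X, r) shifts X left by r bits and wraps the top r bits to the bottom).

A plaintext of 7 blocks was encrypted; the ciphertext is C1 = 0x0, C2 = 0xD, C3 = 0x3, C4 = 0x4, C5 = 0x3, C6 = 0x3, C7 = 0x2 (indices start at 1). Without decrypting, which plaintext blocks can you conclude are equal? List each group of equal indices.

ECB encrypts each block independently with the same key, so equal ciphertext blocks imply equal plaintext blocks.
C3 = C5 = C6 = 0x3, so P3 = P5 = P6.

P3 = P5 = P6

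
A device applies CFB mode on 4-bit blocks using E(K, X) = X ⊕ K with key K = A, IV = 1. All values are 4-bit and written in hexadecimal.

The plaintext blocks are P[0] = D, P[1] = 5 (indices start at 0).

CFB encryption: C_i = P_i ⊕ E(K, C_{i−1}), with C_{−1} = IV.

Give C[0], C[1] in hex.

C[0]: E(K, 1) = B; D ⊕ B = 6.
C[1]: E(K, 6) = C; 5 ⊕ C = 9.

C[0] = 6, C[1] = 9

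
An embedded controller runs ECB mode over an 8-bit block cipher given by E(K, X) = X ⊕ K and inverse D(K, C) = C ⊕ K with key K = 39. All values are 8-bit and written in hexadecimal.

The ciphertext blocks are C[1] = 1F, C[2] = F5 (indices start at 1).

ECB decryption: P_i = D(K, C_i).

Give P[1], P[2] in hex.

P[1]: D(K, 1F) = 26.
P[2]: D(K, F5) = CC.

P[1] = 26, P[2] = CC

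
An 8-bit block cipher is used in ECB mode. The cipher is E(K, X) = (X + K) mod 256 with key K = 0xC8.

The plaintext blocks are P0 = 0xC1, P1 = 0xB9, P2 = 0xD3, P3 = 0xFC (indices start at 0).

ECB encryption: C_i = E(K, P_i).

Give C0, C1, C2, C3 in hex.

C0: E(K, 0xC1) = 0x89.
C1: E(K, 0xB9) = 0x81.
C2: E(K, 0xD3) = 0x9B.
C3: E(K, 0xFC) = 0xC4.

C0 = 0x89, C1 = 0x81, C2 = 0x9B, C3 = 0xC4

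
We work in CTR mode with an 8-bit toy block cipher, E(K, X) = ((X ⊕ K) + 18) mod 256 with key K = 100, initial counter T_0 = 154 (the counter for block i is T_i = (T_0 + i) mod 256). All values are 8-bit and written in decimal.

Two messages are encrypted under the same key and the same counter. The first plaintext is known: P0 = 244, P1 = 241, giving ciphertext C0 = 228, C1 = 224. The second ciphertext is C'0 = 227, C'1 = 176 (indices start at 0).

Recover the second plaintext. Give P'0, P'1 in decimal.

P'0 = 243, P'1 = 161

In CTR with a reused counter, both messages share the same keystream S_i, so C_i ⊕ C'_i = P_i ⊕ P'_i and thus P'_i = P_i ⊕ C_i ⊕ C'_i.
P'0: 244 ⊕ 228 ⊕ 227 = 243.
P'1: 241 ⊕ 224 ⊕ 176 = 161.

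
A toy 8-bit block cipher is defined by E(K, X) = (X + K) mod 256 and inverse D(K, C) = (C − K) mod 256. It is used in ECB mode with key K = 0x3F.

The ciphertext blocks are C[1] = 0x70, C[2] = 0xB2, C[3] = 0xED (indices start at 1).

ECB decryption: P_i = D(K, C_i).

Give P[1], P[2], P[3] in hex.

P[1] = 0x31, P[2] = 0x73, P[3] = 0xAE

P[1]: D(K, 0x70) = 0x31.
P[2]: D(K, 0xB2) = 0x73.
P[3]: D(K, 0xED) = 0xAE.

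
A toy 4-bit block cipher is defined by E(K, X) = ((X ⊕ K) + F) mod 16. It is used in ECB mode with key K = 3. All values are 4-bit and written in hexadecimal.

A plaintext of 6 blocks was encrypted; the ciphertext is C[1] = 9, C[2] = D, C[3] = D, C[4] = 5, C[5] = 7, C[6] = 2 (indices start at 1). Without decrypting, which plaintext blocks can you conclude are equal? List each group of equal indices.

ECB encrypts each block independently with the same key, so equal ciphertext blocks imply equal plaintext blocks.
C[2] = C[3] = D, so P[2] = P[3].

P[2] = P[3]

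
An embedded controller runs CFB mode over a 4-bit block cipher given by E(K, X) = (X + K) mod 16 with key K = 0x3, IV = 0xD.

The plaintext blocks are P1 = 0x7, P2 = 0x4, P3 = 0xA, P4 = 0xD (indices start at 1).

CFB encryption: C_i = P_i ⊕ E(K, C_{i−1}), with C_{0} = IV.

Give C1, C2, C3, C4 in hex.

C1: E(K, 0xD) = 0x0; 0x7 ⊕ 0x0 = 0x7.
C2: E(K, 0x7) = 0xA; 0x4 ⊕ 0xA = 0xE.
C3: E(K, 0xE) = 0x1; 0xA ⊕ 0x1 = 0xB.
C4: E(K, 0xB) = 0xE; 0xD ⊕ 0xE = 0x3.

C1 = 0x7, C2 = 0xE, C3 = 0xB, C4 = 0x3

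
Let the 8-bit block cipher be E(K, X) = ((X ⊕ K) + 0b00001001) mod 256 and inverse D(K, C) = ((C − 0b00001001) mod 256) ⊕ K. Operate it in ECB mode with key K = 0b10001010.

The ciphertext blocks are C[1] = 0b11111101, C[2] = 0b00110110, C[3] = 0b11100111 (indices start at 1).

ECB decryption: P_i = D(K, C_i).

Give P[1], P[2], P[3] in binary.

P[1]: D(K, 0b11111101) = 0b01111110.
P[2]: D(K, 0b00110110) = 0b10100111.
P[3]: D(K, 0b11100111) = 0b01010100.

P[1] = 0b01111110, P[2] = 0b10100111, P[3] = 0b01010100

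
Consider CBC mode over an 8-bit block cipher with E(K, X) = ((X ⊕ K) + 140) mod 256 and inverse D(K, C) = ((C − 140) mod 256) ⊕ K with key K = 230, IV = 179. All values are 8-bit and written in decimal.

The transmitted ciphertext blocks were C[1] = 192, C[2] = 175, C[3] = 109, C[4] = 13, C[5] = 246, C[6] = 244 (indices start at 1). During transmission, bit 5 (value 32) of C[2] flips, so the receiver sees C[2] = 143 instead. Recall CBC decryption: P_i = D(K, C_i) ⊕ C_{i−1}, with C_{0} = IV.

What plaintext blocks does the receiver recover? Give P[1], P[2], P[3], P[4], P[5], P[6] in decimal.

P[1] = 97, P[2] = 37, P[3] = 136, P[4] = 10, P[5] = 129, P[6] = 120

Only C[2] changed, to 143. In CBC, a change in C_i garbles P_i and flips the same bit in P_{i+1}. Decrypting the received ciphertext:
P[1]: D(K, 192) = 210; 210 ⊕ 179 = 97.
P[2]: D(K, 143) = 229; 229 ⊕ 192 = 37.
P[3]: D(K, 109) = 7; 7 ⊕ 143 = 136.
P[4]: D(K, 13) = 103; 103 ⊕ 109 = 10.
P[5]: D(K, 246) = 140; 140 ⊕ 13 = 129.
P[6]: D(K, 244) = 142; 142 ⊕ 246 = 120.
Blocks that differ from the original plaintext: P[2], P[3].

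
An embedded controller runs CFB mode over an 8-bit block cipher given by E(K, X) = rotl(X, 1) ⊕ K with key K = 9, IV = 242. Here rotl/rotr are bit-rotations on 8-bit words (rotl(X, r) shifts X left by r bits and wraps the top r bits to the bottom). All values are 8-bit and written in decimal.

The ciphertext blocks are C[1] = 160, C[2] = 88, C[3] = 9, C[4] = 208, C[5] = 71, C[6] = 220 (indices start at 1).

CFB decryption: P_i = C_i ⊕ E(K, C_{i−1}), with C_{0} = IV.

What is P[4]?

P[4]: E(K, 9) = 27; 208 ⊕ 27 = 203.

P[4] = 203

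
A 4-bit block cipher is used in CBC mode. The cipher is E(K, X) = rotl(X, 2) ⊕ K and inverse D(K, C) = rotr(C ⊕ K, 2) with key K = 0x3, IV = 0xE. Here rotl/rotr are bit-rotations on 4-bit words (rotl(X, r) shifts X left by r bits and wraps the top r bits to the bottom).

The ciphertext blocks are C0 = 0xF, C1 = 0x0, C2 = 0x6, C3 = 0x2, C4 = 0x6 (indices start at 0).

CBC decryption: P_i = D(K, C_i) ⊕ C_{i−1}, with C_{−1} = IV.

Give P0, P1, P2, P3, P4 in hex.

P0 = 0xD, P1 = 0x3, P2 = 0x5, P3 = 0x2, P4 = 0x7

P0: D(K, 0xF) = 0x3; 0x3 ⊕ 0xE = 0xD.
P1: D(K, 0x0) = 0xC; 0xC ⊕ 0xF = 0x3.
P2: D(K, 0x6) = 0x5; 0x5 ⊕ 0x0 = 0x5.
P3: D(K, 0x2) = 0x4; 0x4 ⊕ 0x6 = 0x2.
P4: D(K, 0x6) = 0x5; 0x5 ⊕ 0x2 = 0x7.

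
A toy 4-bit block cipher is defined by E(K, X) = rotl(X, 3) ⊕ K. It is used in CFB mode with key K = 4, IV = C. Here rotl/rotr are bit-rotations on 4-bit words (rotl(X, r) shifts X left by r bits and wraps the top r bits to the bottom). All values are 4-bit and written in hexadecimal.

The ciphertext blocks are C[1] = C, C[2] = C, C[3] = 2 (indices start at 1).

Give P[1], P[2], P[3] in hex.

P[1] = E, P[2] = E, P[3] = 0

CFB decryption: P_i = C_i ⊕ E(K, C_{i−1}), with C_{0} = IV.
P[1]: E(K, C) = 2; C ⊕ 2 = E.
P[2]: E(K, C) = 2; C ⊕ 2 = E.
P[3]: E(K, C) = 2; 2 ⊕ 2 = 0.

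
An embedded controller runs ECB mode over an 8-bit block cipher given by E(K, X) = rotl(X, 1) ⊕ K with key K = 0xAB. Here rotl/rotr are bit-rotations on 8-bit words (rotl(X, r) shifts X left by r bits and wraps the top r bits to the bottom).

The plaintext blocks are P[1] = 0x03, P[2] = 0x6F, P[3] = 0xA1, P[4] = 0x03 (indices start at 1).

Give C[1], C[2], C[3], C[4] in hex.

ECB encryption: C_i = E(K, P_i).
C[1]: E(K, 0x03) = 0xAD.
C[2]: E(K, 0x6F) = 0x75.
C[3]: E(K, 0xA1) = 0xE8.
C[4]: E(K, 0x03) = 0xAD.

C[1] = 0xAD, C[2] = 0x75, C[3] = 0xE8, C[4] = 0xAD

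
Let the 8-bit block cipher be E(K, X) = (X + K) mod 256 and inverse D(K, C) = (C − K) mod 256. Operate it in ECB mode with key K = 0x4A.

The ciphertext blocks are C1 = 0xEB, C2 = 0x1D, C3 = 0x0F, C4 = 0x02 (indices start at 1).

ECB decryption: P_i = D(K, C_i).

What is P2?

P2 = 0xD3

P2: D(K, 0x1D) = 0xD3.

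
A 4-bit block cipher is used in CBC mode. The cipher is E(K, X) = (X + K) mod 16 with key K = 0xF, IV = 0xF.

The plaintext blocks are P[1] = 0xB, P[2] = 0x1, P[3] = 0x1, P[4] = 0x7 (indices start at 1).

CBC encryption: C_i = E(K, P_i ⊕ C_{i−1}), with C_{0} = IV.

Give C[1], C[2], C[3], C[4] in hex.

C[1] = 0x3, C[2] = 0x1, C[3] = 0xF, C[4] = 0x7

C[1]: P[1] ⊕ 0xF = 0x4; E(K, 0x4) = 0x3.
C[2]: P[2] ⊕ 0x3 = 0x2; E(K, 0x2) = 0x1.
C[3]: P[3] ⊕ 0x1 = 0x0; E(K, 0x0) = 0xF.
C[4]: P[4] ⊕ 0xF = 0x8; E(K, 0x8) = 0x7.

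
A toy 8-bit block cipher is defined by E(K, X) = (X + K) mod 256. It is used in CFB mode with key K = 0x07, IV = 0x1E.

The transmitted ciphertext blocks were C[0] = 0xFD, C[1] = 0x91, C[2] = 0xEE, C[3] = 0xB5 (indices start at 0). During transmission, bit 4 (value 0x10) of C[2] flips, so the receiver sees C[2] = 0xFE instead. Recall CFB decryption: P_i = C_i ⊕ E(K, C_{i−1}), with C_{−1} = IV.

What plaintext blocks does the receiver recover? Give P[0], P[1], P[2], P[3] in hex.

P[0] = 0xD8, P[1] = 0x95, P[2] = 0x66, P[3] = 0xB0

Only C[2] changed, to 0xFE. In CFB, a change in C_i flips the same bit in P_i and garbles P_{i+1}. Decrypting the received ciphertext:
P[0]: E(K, 0x1E) = 0x25; 0xFD ⊕ 0x25 = 0xD8.
P[1]: E(K, 0xFD) = 0x04; 0x91 ⊕ 0x04 = 0x95.
P[2]: E(K, 0x91) = 0x98; 0xFE ⊕ 0x98 = 0x66.
P[3]: E(K, 0xFE) = 0x05; 0xB5 ⊕ 0x05 = 0xB0.
Blocks that differ from the original plaintext: P[2], P[3].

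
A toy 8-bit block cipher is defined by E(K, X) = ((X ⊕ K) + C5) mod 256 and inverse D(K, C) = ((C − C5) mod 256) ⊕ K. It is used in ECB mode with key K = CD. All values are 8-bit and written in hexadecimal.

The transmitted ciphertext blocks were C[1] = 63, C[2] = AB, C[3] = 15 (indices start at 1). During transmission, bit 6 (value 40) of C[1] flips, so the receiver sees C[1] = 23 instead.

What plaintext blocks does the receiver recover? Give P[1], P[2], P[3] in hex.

ECB decryption: P_i = D(K, C_i).
Only C[1] changed, to 23. In ECB, a change in C_i affects only P_i. Decrypting the received ciphertext:
P[1]: D(K, 23) = 93.
P[2]: D(K, AB) = 2B.
P[3]: D(K, 15) = 9D.
Blocks that differ from the original plaintext: P[1].

P[1] = 93, P[2] = 2B, P[3] = 9D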